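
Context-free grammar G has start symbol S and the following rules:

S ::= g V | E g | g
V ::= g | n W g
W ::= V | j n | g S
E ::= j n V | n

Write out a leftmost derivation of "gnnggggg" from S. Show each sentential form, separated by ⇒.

S ⇒ gV   [S ::= g V]
gV ⇒ gnWg   [V ::= n W g]
gnWg ⇒ gnVg   [W ::= V]
gnVg ⇒ gnnWgg   [V ::= n W g]
gnnWgg ⇒ gnngSgg   [W ::= g S]
gnngSgg ⇒ gnnggVgg   [S ::= g V]
gnnggVgg ⇒ gnnggggg   [V ::= g]

S⇒gV⇒gnWg⇒gnVg⇒gnnWgg⇒gnngSgg⇒gnnggVgg⇒gnnggggg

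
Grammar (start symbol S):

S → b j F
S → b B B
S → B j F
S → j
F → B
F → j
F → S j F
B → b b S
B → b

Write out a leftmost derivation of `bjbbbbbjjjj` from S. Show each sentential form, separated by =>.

S => BjF => bjF => bjSjF => bjbBBjF => bjbbBjF => bjbbbbSjF => bjbbbbBjFjF => bjbbbbbjFjF => bjbbbbbjjjF => bjbbbbbjjjj

S => BjF   [S → B j F]
BjF => bjF   [B → b]
bjF => bjSjF   [F → S j F]
bjSjF => bjbBBjF   [S → b B B]
bjbBBjF => bjbbBjF   [B → b]
bjbbBjF => bjbbbbSjF   [B → b b S]
bjbbbbSjF => bjbbbbBjFjF   [S → B j F]
bjbbbbBjFjF => bjbbbbbjFjF   [B → b]
bjbbbbbjFjF => bjbbbbbjjjF   [F → j]
bjbbbbbjjjF => bjbbbbbjjjj   [F → j]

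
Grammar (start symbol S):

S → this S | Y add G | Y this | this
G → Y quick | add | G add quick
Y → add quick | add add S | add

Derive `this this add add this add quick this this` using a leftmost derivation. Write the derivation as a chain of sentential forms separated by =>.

S => this S => this this S => this this Y this => this this add add S this => this this add add this S this => this this add add this Y this this => this this add add this add quick this this

S => this S   [S → this S]
this S => this this S   [S → this S]
this this S => this this Y this   [S → Y this]
this this Y this => this this add add S this   [Y → add add S]
this this add add S this => this this add add this S this   [S → this S]
this this add add this S this => this this add add this Y this this   [S → Y this]
this this add add this Y this this => this this add add this add quick this this   [Y → add quick]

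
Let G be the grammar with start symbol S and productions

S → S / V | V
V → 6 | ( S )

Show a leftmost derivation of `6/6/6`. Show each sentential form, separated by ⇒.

S ⇒ S/V ⇒ S/V/V ⇒ V/V/V ⇒ 6/V/V ⇒ 6/6/V ⇒ 6/6/6

S ⇒ S/V   [S → S / V]
S/V ⇒ S/V/V   [S → S / V]
S/V/V ⇒ V/V/V   [S → V]
V/V/V ⇒ 6/V/V   [V → 6]
6/V/V ⇒ 6/6/V   [V → 6]
6/6/V ⇒ 6/6/6   [V → 6]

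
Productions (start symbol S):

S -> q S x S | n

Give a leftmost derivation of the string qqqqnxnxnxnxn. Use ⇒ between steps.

S ⇒ qSxS   [S -> q S x S]
qSxS ⇒ qqSxSxS   [S -> q S x S]
qqSxSxS ⇒ qqqSxSxSxS   [S -> q S x S]
qqqSxSxSxS ⇒ qqqqSxSxSxSxS   [S -> q S x S]
qqqqSxSxSxSxS ⇒ qqqqnxSxSxSxS   [S -> n]
qqqqnxSxSxSxS ⇒ qqqqnxnxSxSxS   [S -> n]
qqqqnxnxSxSxS ⇒ qqqqnxnxnxSxS   [S -> n]
qqqqnxnxnxSxS ⇒ qqqqnxnxnxnxS   [S -> n]
qqqqnxnxnxnxS ⇒ qqqqnxnxnxnxn   [S -> n]

S ⇒ qSxS ⇒ qqSxSxS ⇒ qqqSxSxSxS ⇒ qqqqSxSxSxSxS ⇒ qqqqnxSxSxSxS ⇒ qqqqnxnxSxSxS ⇒ qqqqnxnxnxSxS ⇒ qqqqnxnxnxnxS ⇒ qqqqnxnxnxnxn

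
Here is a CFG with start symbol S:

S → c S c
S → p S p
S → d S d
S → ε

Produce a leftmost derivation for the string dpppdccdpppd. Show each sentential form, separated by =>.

S => dSd => dpSpd => dppSppd => dpppSpppd => dpppdSdpppd => dpppdcScdpppd => dpppdccdpppd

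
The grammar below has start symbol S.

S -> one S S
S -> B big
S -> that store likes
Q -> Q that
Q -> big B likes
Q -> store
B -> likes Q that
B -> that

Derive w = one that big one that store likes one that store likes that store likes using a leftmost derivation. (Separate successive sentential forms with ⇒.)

S ⇒ one S S ⇒ one B big S ⇒ one that big S ⇒ one that big one S S ⇒ one that big one that store likes S ⇒ one that big one that store likes one S S ⇒ one that big one that store likes one that store likes S ⇒ one that big one that store likes one that store likes that store likes

S ⇒ one S S   [S -> one S S]
one S S ⇒ one B big S   [S -> B big]
one B big S ⇒ one that big S   [B -> that]
one that big S ⇒ one that big one S S   [S -> one S S]
one that big one S S ⇒ one that big one that store likes S   [S -> that store likes]
one that big one that store likes S ⇒ one that big one that store likes one S S   [S -> one S S]
one that big one that store likes one S S ⇒ one that big one that store likes one that store likes S   [S -> that store likes]
one that big one that store likes one that store likes S ⇒ one that big one that store likes one that store likes that store likes   [S -> that store likes]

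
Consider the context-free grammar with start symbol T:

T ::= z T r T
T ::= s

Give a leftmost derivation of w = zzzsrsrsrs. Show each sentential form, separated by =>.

T=>zTrT=>zzTrTrT=>zzzTrTrTrT=>zzzsrTrTrT=>zzzsrsrTrT=>zzzsrsrsrT=>zzzsrsrsrs

T => zTrT   [T ::= z T r T]
zTrT => zzTrTrT   [T ::= z T r T]
zzTrTrT => zzzTrTrTrT   [T ::= z T r T]
zzzTrTrTrT => zzzsrTrTrT   [T ::= s]
zzzsrTrTrT => zzzsrsrTrT   [T ::= s]
zzzsrsrTrT => zzzsrsrsrT   [T ::= s]
zzzsrsrsrT => zzzsrsrsrs   [T ::= s]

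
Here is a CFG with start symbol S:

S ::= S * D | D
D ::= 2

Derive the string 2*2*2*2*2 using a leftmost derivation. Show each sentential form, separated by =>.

S => S*D   [S ::= S * D]
S*D => S*D*D   [S ::= S * D]
S*D*D => S*D*D*D   [S ::= S * D]
S*D*D*D => S*D*D*D*D   [S ::= S * D]
S*D*D*D*D => D*D*D*D*D   [S ::= D]
D*D*D*D*D => 2*D*D*D*D   [D ::= 2]
2*D*D*D*D => 2*2*D*D*D   [D ::= 2]
2*2*D*D*D => 2*2*2*D*D   [D ::= 2]
2*2*2*D*D => 2*2*2*2*D   [D ::= 2]
2*2*2*2*D => 2*2*2*2*2   [D ::= 2]

S => S*D => S*D*D => S*D*D*D => S*D*D*D*D => D*D*D*D*D => 2*D*D*D*D => 2*2*D*D*D => 2*2*2*D*D => 2*2*2*2*D => 2*2*2*2*2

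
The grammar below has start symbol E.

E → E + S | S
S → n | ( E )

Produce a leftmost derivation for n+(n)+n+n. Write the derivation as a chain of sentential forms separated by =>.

E => E+S   [E → E + S]
E+S => E+S+S   [E → E + S]
E+S+S => E+S+S+S   [E → E + S]
E+S+S+S => S+S+S+S   [E → S]
S+S+S+S => n+S+S+S   [S → n]
n+S+S+S => n+(E)+S+S   [S → ( E )]
n+(E)+S+S => n+(S)+S+S   [E → S]
n+(S)+S+S => n+(n)+S+S   [S → n]
n+(n)+S+S => n+(n)+n+S   [S → n]
n+(n)+n+S => n+(n)+n+n   [S → n]

E => E+S => E+S+S => E+S+S+S => S+S+S+S => n+S+S+S => n+(E)+S+S => n+(S)+S+S => n+(n)+S+S => n+(n)+n+S => n+(n)+n+n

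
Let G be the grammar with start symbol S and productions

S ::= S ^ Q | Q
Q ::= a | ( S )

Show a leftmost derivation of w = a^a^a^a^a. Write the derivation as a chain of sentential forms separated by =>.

S=>S^Q=>S^Q^Q=>S^Q^Q^Q=>S^Q^Q^Q^Q=>Q^Q^Q^Q^Q=>a^Q^Q^Q^Q=>a^a^Q^Q^Q=>a^a^a^Q^Q=>a^a^a^a^Q=>a^a^a^a^a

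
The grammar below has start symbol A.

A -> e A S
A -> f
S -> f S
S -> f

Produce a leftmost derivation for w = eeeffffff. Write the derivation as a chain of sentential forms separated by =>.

A => eAS   [A -> e A S]
eAS => eeASS   [A -> e A S]
eeASS => eeeASSS   [A -> e A S]
eeeASSS => eeefSSS   [A -> f]
eeefSSS => eeeffSSS   [S -> f S]
eeeffSSS => eeefffSSS   [S -> f S]
eeefffSSS => eeeffffSS   [S -> f]
eeeffffSS => eeefffffS   [S -> f]
eeefffffS => eeeffffff   [S -> f]

A => eAS => eeASS => eeeASSS => eeefSSS => eeeffSSS => eeefffSSS => eeeffffSS => eeefffffS => eeeffffff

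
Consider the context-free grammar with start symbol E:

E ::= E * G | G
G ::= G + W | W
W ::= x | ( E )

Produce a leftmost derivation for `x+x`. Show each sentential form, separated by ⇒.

E ⇒ G ⇒ G+W ⇒ W+W ⇒ x+W ⇒ x+x

E ⇒ G   [E ::= G]
G ⇒ G+W   [G ::= G + W]
G+W ⇒ W+W   [G ::= W]
W+W ⇒ x+W   [W ::= x]
x+W ⇒ x+x   [W ::= x]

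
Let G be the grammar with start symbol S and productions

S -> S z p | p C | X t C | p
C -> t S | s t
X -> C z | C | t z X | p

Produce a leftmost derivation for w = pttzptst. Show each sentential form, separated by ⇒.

S ⇒ pC ⇒ ptS ⇒ ptXtC ⇒ pttzXtC ⇒ pttzptC ⇒ pttzptst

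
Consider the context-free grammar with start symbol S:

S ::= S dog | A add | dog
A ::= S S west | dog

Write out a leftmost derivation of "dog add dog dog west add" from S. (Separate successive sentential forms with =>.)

S => A add => S S west add => S dog S west add => A add dog S west add => dog add dog S west add => dog add dog dog west add

S => A add   [S ::= A add]
A add => S S west add   [A ::= S S west]
S S west add => S dog S west add   [S ::= S dog]
S dog S west add => A add dog S west add   [S ::= A add]
A add dog S west add => dog add dog S west add   [A ::= dog]
dog add dog S west add => dog add dog dog west add   [S ::= dog]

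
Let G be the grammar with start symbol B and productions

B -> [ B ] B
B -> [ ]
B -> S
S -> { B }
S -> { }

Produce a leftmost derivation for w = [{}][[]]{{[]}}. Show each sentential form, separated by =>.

B => [B]B => [S]B => [{}]B => [{}][B]B => [{}][[]]B => [{}][[]]S => [{}][[]]{B} => [{}][[]]{S} => [{}][[]]{{B}} => [{}][[]]{{[]}}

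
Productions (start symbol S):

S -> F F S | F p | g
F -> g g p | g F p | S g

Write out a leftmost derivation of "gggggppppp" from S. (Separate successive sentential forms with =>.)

S => Fp   [S -> F p]
Fp => gFpp   [F -> g F p]
gFpp => ggFppp   [F -> g F p]
ggFppp => gggFpppp   [F -> g F p]
gggFpppp => gggggppppp   [F -> g g p]

S => Fp => gFpp => ggFppp => gggFpppp => gggggppppp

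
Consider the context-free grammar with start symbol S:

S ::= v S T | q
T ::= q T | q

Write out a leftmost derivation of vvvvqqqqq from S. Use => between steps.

S => vST => vvSTT => vvvSTTT => vvvvSTTTT => vvvvqTTTT => vvvvqqTTT => vvvvqqqTT => vvvvqqqqT => vvvvqqqqq

S => vST   [S ::= v S T]
vST => vvSTT   [S ::= v S T]
vvSTT => vvvSTTT   [S ::= v S T]
vvvSTTT => vvvvSTTTT   [S ::= v S T]
vvvvSTTTT => vvvvqTTTT   [S ::= q]
vvvvqTTTT => vvvvqqTTT   [T ::= q]
vvvvqqTTT => vvvvqqqTT   [T ::= q]
vvvvqqqTT => vvvvqqqqT   [T ::= q]
vvvvqqqqT => vvvvqqqqq   [T ::= q]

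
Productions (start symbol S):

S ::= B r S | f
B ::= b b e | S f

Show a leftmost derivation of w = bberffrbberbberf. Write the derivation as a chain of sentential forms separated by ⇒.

S ⇒ BrS ⇒ SfrS ⇒ BrSfrS ⇒ bberSfrS ⇒ bberffrS ⇒ bberffrBrS ⇒ bberffrbberS ⇒ bberffrbberBrS ⇒ bberffrbberbberS ⇒ bberffrbberbberf

S ⇒ BrS   [S ::= B r S]
BrS ⇒ SfrS   [B ::= S f]
SfrS ⇒ BrSfrS   [S ::= B r S]
BrSfrS ⇒ bberSfrS   [B ::= b b e]
bberSfrS ⇒ bberffrS   [S ::= f]
bberffrS ⇒ bberffrBrS   [S ::= B r S]
bberffrBrS ⇒ bberffrbberS   [B ::= b b e]
bberffrbberS ⇒ bberffrbberBrS   [S ::= B r S]
bberffrbberBrS ⇒ bberffrbberbberS   [B ::= b b e]
bberffrbberbberS ⇒ bberffrbberbberf   [S ::= f]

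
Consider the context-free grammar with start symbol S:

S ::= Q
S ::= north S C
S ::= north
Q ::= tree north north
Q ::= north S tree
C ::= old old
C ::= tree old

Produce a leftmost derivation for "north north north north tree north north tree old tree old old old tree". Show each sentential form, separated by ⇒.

S ⇒ Q ⇒ north S tree ⇒ north north S C tree ⇒ north north north S C C tree ⇒ north north north north S C C C tree ⇒ north north north north Q C C C tree ⇒ north north north north tree north north C C C tree ⇒ north north north north tree north north tree old C C tree ⇒ north north north north tree north north tree old tree old C tree ⇒ north north north north tree north north tree old tree old old old tree

S ⇒ Q   [S ::= Q]
Q ⇒ north S tree   [Q ::= north S tree]
north S tree ⇒ north north S C tree   [S ::= north S C]
north north S C tree ⇒ north north north S C C tree   [S ::= north S C]
north north north S C C tree ⇒ north north north north S C C C tree   [S ::= north S C]
north north north north S C C C tree ⇒ north north north north Q C C C tree   [S ::= Q]
north north north north Q C C C tree ⇒ north north north north tree north north C C C tree   [Q ::= tree north north]
north north north north tree north north C C C tree ⇒ north north north north tree north north tree old C C tree   [C ::= tree old]
north north north north tree north north tree old C C tree ⇒ north north north north tree north north tree old tree old C tree   [C ::= tree old]
north north north north tree north north tree old tree old C tree ⇒ north north north north tree north north tree old tree old old old tree   [C ::= old old]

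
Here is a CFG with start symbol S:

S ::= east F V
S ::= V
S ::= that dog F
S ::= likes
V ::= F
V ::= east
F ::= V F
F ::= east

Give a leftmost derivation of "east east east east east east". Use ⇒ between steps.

S ⇒ east F V ⇒ east V F V ⇒ east F F V ⇒ east east F V ⇒ east east V F V ⇒ east east F F V ⇒ east east V F F V ⇒ east east F F F V ⇒ east east east F F V ⇒ east east east east F V ⇒ east east east east east V ⇒ east east east east east east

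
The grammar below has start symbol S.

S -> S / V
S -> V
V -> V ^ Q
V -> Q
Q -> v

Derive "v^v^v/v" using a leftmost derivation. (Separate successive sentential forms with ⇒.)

S ⇒ S/V   [S -> S / V]
S/V ⇒ V/V   [S -> V]
V/V ⇒ V^Q/V   [V -> V ^ Q]
V^Q/V ⇒ V^Q^Q/V   [V -> V ^ Q]
V^Q^Q/V ⇒ Q^Q^Q/V   [V -> Q]
Q^Q^Q/V ⇒ v^Q^Q/V   [Q -> v]
v^Q^Q/V ⇒ v^v^Q/V   [Q -> v]
v^v^Q/V ⇒ v^v^v/V   [Q -> v]
v^v^v/V ⇒ v^v^v/Q   [V -> Q]
v^v^v/Q ⇒ v^v^v/v   [Q -> v]

S⇒S/V⇒V/V⇒V^Q/V⇒V^Q^Q/V⇒Q^Q^Q/V⇒v^Q^Q/V⇒v^v^Q/V⇒v^v^v/V⇒v^v^v/Q⇒v^v^v/v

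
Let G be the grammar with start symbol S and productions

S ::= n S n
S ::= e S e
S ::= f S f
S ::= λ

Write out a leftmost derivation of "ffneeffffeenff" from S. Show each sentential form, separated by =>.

S => fSf => ffSff => ffnSnff => ffneSenff => ffneeSeenff => ffneefSfeenff => ffneeffSffeenff => ffneeffffeenff

S => fSf   [S ::= f S f]
fSf => ffSff   [S ::= f S f]
ffSff => ffnSnff   [S ::= n S n]
ffnSnff => ffneSenff   [S ::= e S e]
ffneSenff => ffneeSeenff   [S ::= e S e]
ffneeSeenff => ffneefSfeenff   [S ::= f S f]
ffneefSfeenff => ffneeffSffeenff   [S ::= f S f]
ffneeffSffeenff => ffneeffffeenff   [S ::= λ]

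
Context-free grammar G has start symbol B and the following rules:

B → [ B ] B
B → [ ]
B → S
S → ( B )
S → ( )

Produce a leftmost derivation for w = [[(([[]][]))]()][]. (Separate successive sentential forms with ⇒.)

B ⇒ [B]B   [B → [ B ] B]
[B]B ⇒ [[B]B]B   [B → [ B ] B]
[[B]B]B ⇒ [[S]B]B   [B → S]
[[S]B]B ⇒ [[(B)]B]B   [S → ( B )]
[[(B)]B]B ⇒ [[(S)]B]B   [B → S]
[[(S)]B]B ⇒ [[((B))]B]B   [S → ( B )]
[[((B))]B]B ⇒ [[(([B]B))]B]B   [B → [ B ] B]
[[(([B]B))]B]B ⇒ [[(([[]]B))]B]B   [B → [ ]]
[[(([[]]B))]B]B ⇒ [[(([[]][]))]B]B   [B → [ ]]
[[(([[]][]))]B]B ⇒ [[(([[]][]))]S]B   [B → S]
[[(([[]][]))]S]B ⇒ [[(([[]][]))]()]B   [S → ( )]
[[(([[]][]))]()]B ⇒ [[(([[]][]))]()][]   [B → [ ]]

B⇒[B]B⇒[[B]B]B⇒[[S]B]B⇒[[(B)]B]B⇒[[(S)]B]B⇒[[((B))]B]B⇒[[(([B]B))]B]B⇒[[(([[]]B))]B]B⇒[[(([[]][]))]B]B⇒[[(([[]][]))]S]B⇒[[(([[]][]))]()]B⇒[[(([[]][]))]()][]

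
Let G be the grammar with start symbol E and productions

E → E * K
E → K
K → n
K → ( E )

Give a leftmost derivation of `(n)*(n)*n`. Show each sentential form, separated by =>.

E=>E*K=>E*K*K=>K*K*K=>(E)*K*K=>(K)*K*K=>(n)*K*K=>(n)*(E)*K=>(n)*(K)*K=>(n)*(n)*K=>(n)*(n)*n

E => E*K   [E → E * K]
E*K => E*K*K   [E → E * K]
E*K*K => K*K*K   [E → K]
K*K*K => (E)*K*K   [K → ( E )]
(E)*K*K => (K)*K*K   [E → K]
(K)*K*K => (n)*K*K   [K → n]
(n)*K*K => (n)*(E)*K   [K → ( E )]
(n)*(E)*K => (n)*(K)*K   [E → K]
(n)*(K)*K => (n)*(n)*K   [K → n]
(n)*(n)*K => (n)*(n)*n   [K → n]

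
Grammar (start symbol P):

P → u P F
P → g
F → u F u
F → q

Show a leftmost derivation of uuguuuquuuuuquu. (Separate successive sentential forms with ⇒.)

P ⇒ uPF ⇒ uuPFF ⇒ uugFF ⇒ uuguFuF ⇒ uuguuFuuF ⇒ uuguuuFuuuF ⇒ uuguuuquuuF ⇒ uuguuuquuuuFu ⇒ uuguuuquuuuuFuu ⇒ uuguuuquuuuuquu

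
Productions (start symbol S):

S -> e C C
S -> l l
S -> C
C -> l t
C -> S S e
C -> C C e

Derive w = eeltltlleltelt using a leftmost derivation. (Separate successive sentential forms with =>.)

S=>eCC=>eCCeC=>eSSeCeC=>eeCCSeCeC=>eeltCSeCeC=>eeltltSeCeC=>eeltltlleCeC=>eeltltllelteC=>eeltltlleltelt

S => eCC   [S -> e C C]
eCC => eCCeC   [C -> C C e]
eCCeC => eSSeCeC   [C -> S S e]
eSSeCeC => eeCCSeCeC   [S -> e C C]
eeCCSeCeC => eeltCSeCeC   [C -> l t]
eeltCSeCeC => eeltltSeCeC   [C -> l t]
eeltltSeCeC => eeltltlleCeC   [S -> l l]
eeltltlleCeC => eeltltllelteC   [C -> l t]
eeltltllelteC => eeltltlleltelt   [C -> l t]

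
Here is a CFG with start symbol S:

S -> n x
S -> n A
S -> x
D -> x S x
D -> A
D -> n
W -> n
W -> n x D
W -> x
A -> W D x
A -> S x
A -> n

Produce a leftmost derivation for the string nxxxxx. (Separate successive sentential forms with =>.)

S => nA   [S -> n A]
nA => nWDx   [A -> W D x]
nWDx => nxDx   [W -> x]
nxDx => nxxSxx   [D -> x S x]
nxxSxx => nxxxxx   [S -> x]

S => nA => nWDx => nxDx => nxxSxx => nxxxxx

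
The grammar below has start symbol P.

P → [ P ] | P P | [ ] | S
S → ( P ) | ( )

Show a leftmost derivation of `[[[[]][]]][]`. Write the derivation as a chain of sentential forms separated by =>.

P => PP   [P → P P]
PP => [P]P   [P → [ P ]]
[P]P => [[P]]P   [P → [ P ]]
[[P]]P => [[PP]]P   [P → P P]
[[PP]]P => [[[P]P]]P   [P → [ P ]]
[[[P]P]]P => [[[[]]P]]P   [P → [ ]]
[[[[]]P]]P => [[[[]][]]]P   [P → [ ]]
[[[[]][]]]P => [[[[]][]]][]   [P → [ ]]

P => PP => [P]P => [[P]]P => [[PP]]P => [[[P]P]]P => [[[[]]P]]P => [[[[]][]]]P => [[[[]][]]][]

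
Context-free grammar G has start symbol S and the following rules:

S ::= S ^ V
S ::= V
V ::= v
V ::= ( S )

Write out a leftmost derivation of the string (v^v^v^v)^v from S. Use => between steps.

S=>S^V=>V^V=>(S)^V=>(S^V)^V=>(S^V^V)^V=>(S^V^V^V)^V=>(V^V^V^V)^V=>(v^V^V^V)^V=>(v^v^V^V)^V=>(v^v^v^V)^V=>(v^v^v^v)^V=>(v^v^v^v)^v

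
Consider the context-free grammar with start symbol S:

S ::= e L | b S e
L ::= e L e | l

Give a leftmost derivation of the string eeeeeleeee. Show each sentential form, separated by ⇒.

S ⇒ eL   [S ::= e L]
eL ⇒ eeLe   [L ::= e L e]
eeLe ⇒ eeeLee   [L ::= e L e]
eeeLee ⇒ eeeeLeee   [L ::= e L e]
eeeeLeee ⇒ eeeeeLeeee   [L ::= e L e]
eeeeeLeeee ⇒ eeeeeleeee   [L ::= l]

S ⇒ eL ⇒ eeLe ⇒ eeeLee ⇒ eeeeLeee ⇒ eeeeeLeeee ⇒ eeeeeleeee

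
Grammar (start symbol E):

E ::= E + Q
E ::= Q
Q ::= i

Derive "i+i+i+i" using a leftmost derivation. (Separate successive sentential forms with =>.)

E => E+Q => E+Q+Q => E+Q+Q+Q => Q+Q+Q+Q => i+Q+Q+Q => i+i+Q+Q => i+i+i+Q => i+i+i+i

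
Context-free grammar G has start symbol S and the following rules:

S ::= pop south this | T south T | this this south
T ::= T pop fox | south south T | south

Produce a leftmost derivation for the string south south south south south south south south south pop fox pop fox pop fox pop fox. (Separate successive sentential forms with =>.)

S => T south T => south south T => south south T pop fox => south south south south T pop fox => south south south south T pop fox pop fox => south south south south T pop fox pop fox pop fox => south south south south T pop fox pop fox pop fox pop fox => south south south south south south T pop fox pop fox pop fox pop fox => south south south south south south south south T pop fox pop fox pop fox pop fox => south south south south south south south south south pop fox pop fox pop fox pop fox

S => T south T   [S ::= T south T]
T south T => south south T   [T ::= south]
south south T => south south T pop fox   [T ::= T pop fox]
south south T pop fox => south south south south T pop fox   [T ::= south south T]
south south south south T pop fox => south south south south T pop fox pop fox   [T ::= T pop fox]
south south south south T pop fox pop fox => south south south south T pop fox pop fox pop fox   [T ::= T pop fox]
south south south south T pop fox pop fox pop fox => south south south south T pop fox pop fox pop fox pop fox   [T ::= T pop fox]
south south south south T pop fox pop fox pop fox pop fox => south south south south south south T pop fox pop fox pop fox pop fox   [T ::= south south T]
south south south south south south T pop fox pop fox pop fox pop fox => south south south south south south south south T pop fox pop fox pop fox pop fox   [T ::= south south T]
south south south south south south south south T pop fox pop fox pop fox pop fox => south south south south south south south south south pop fox pop fox pop fox pop fox   [T ::= south]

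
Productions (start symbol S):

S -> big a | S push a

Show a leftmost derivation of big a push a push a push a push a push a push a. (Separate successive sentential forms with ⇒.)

S ⇒ S push a ⇒ S push a push a ⇒ S push a push a push a ⇒ S push a push a push a push a ⇒ S push a push a push a push a push a ⇒ S push a push a push a push a push a push a ⇒ big a push a push a push a push a push a push a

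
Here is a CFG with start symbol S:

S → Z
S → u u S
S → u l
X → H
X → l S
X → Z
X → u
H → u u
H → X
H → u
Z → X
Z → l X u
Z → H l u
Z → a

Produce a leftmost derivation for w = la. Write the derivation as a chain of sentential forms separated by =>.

S => Z   [S → Z]
Z => X   [Z → X]
X => lS   [X → l S]
lS => lZ   [S → Z]
lZ => la   [Z → a]

S=>Z=>X=>lS=>lZ=>la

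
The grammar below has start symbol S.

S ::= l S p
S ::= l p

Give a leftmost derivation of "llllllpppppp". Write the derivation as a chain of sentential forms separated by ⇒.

S ⇒ lSp   [S ::= l S p]
lSp ⇒ llSpp   [S ::= l S p]
llSpp ⇒ lllSppp   [S ::= l S p]
lllSppp ⇒ llllSpppp   [S ::= l S p]
llllSpppp ⇒ lllllSppppp   [S ::= l S p]
lllllSppppp ⇒ llllllpppppp   [S ::= l p]

S⇒lSp⇒llSpp⇒lllSppp⇒llllSpppp⇒lllllSppppp⇒llllllpppppp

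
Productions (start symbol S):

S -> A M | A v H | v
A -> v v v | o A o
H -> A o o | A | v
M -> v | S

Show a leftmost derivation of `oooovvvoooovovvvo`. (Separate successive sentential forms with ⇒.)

S ⇒ AvH ⇒ oAovH ⇒ ooAoovH ⇒ oooAooovH ⇒ ooooAoooovH ⇒ oooovvvoooovH ⇒ oooovvvoooovA ⇒ oooovvvoooovoAo ⇒ oooovvvoooovovvvo

S ⇒ AvH   [S -> A v H]
AvH ⇒ oAovH   [A -> o A o]
oAovH ⇒ ooAoovH   [A -> o A o]
ooAoovH ⇒ oooAooovH   [A -> o A o]
oooAooovH ⇒ ooooAoooovH   [A -> o A o]
ooooAoooovH ⇒ oooovvvoooovH   [A -> v v v]
oooovvvoooovH ⇒ oooovvvoooovA   [H -> A]
oooovvvoooovA ⇒ oooovvvoooovoAo   [A -> o A o]
oooovvvoooovoAo ⇒ oooovvvoooovovvvo   [A -> v v v]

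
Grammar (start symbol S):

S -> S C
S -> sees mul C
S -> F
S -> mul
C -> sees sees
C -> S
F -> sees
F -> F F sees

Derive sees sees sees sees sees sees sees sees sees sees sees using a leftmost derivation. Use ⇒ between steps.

S ⇒ S C   [S -> S C]
S C ⇒ F C   [S -> F]
F C ⇒ F F sees C   [F -> F F sees]
F F sees C ⇒ F F sees F sees C   [F -> F F sees]
F F sees F sees C ⇒ F F sees F sees F sees C   [F -> F F sees]
F F sees F sees F sees C ⇒ F F sees F sees F sees F sees C   [F -> F F sees]
F F sees F sees F sees F sees C ⇒ sees F sees F sees F sees F sees C   [F -> sees]
sees F sees F sees F sees F sees C ⇒ sees sees sees F sees F sees F sees C   [F -> sees]
sees sees sees F sees F sees F sees C ⇒ sees sees sees sees sees F sees F sees C   [F -> sees]
sees sees sees sees sees F sees F sees C ⇒ sees sees sees sees sees sees sees F sees C   [F -> sees]
sees sees sees sees sees sees sees F sees C ⇒ sees sees sees sees sees sees sees sees sees C   [F -> sees]
sees sees sees sees sees sees sees sees sees C ⇒ sees sees sees sees sees sees sees sees sees sees sees   [C -> sees sees]

S ⇒ S C ⇒ F C ⇒ F F sees C ⇒ F F sees F sees C ⇒ F F sees F sees F sees C ⇒ F F sees F sees F sees F sees C ⇒ sees F sees F sees F sees F sees C ⇒ sees sees sees F sees F sees F sees C ⇒ sees sees sees sees sees F sees F sees C ⇒ sees sees sees sees sees sees sees F sees C ⇒ sees sees sees sees sees sees sees sees sees C ⇒ sees sees sees sees sees sees sees sees sees sees sees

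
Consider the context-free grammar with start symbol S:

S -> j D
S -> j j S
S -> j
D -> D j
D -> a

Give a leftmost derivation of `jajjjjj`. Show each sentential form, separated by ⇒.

S⇒jD⇒jDj⇒jDjj⇒jDjjj⇒jDjjjj⇒jDjjjjj⇒jajjjjj

S ⇒ jD   [S -> j D]
jD ⇒ jDj   [D -> D j]
jDj ⇒ jDjj   [D -> D j]
jDjj ⇒ jDjjj   [D -> D j]
jDjjj ⇒ jDjjjj   [D -> D j]
jDjjjj ⇒ jDjjjjj   [D -> D j]
jDjjjjj ⇒ jajjjjj   [D -> a]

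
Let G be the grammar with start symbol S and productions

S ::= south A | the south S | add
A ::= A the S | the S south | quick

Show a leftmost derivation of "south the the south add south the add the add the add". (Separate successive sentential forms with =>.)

S => south A => south A the S => south A the S the S => south A the S the S the S => south the S south the S the S the S => south the the south S south the S the S the S => south the the south add south the S the S the S => south the the south add south the add the S the S => south the the south add south the add the add the S => south the the south add south the add the add the add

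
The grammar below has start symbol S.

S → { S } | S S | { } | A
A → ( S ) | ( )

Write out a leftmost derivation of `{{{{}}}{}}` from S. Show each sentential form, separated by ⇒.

S ⇒ {S}   [S → { S }]
{S} ⇒ {SS}   [S → S S]
{SS} ⇒ {{S}S}   [S → { S }]
{{S}S} ⇒ {{{S}}S}   [S → { S }]
{{{S}}S} ⇒ {{{{}}}S}   [S → { }]
{{{{}}}S} ⇒ {{{{}}}{}}   [S → { }]

S ⇒ {S} ⇒ {SS} ⇒ {{S}S} ⇒ {{{S}}S} ⇒ {{{{}}}S} ⇒ {{{{}}}{}}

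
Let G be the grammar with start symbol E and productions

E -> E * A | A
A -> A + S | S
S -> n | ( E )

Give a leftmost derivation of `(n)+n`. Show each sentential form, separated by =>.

E => A   [E -> A]
A => A+S   [A -> A + S]
A+S => S+S   [A -> S]
S+S => (E)+S   [S -> ( E )]
(E)+S => (A)+S   [E -> A]
(A)+S => (S)+S   [A -> S]
(S)+S => (n)+S   [S -> n]
(n)+S => (n)+n   [S -> n]

E=>A=>A+S=>S+S=>(E)+S=>(A)+S=>(S)+S=>(n)+S=>(n)+n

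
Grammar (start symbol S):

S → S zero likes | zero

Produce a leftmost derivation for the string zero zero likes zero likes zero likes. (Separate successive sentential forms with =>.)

S => S zero likes => S zero likes zero likes => S zero likes zero likes zero likes => zero zero likes zero likes zero likes

S => S zero likes   [S → S zero likes]
S zero likes => S zero likes zero likes   [S → S zero likes]
S zero likes zero likes => S zero likes zero likes zero likes   [S → S zero likes]
S zero likes zero likes zero likes => zero zero likes zero likes zero likes   [S → zero]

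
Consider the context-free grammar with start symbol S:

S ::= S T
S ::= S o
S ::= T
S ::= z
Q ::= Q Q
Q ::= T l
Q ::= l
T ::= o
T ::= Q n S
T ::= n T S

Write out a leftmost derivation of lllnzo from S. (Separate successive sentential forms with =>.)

S=>ST=>TT=>QnST=>QQnST=>QQQnST=>lQQnST=>llQnST=>lllnST=>lllnzT=>lllnzo

S => ST   [S ::= S T]
ST => TT   [S ::= T]
TT => QnST   [T ::= Q n S]
QnST => QQnST   [Q ::= Q Q]
QQnST => QQQnST   [Q ::= Q Q]
QQQnST => lQQnST   [Q ::= l]
lQQnST => llQnST   [Q ::= l]
llQnST => lllnST   [Q ::= l]
lllnST => lllnzT   [S ::= z]
lllnzT => lllnzo   [T ::= o]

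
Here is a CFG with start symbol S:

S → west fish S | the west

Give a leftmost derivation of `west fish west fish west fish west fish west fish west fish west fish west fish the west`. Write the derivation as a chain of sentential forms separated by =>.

S => west fish S => west fish west fish S => west fish west fish west fish S => west fish west fish west fish west fish S => west fish west fish west fish west fish west fish S => west fish west fish west fish west fish west fish west fish S => west fish west fish west fish west fish west fish west fish west fish S => west fish west fish west fish west fish west fish west fish west fish west fish S => west fish west fish west fish west fish west fish west fish west fish west fish the west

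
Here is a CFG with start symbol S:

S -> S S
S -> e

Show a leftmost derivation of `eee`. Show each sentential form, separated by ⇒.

S ⇒ SS   [S -> S S]
SS ⇒ eS   [S -> e]
eS ⇒ eSS   [S -> S S]
eSS ⇒ eeS   [S -> e]
eeS ⇒ eee   [S -> e]

S ⇒ SS ⇒ eS ⇒ eSS ⇒ eeS ⇒ eee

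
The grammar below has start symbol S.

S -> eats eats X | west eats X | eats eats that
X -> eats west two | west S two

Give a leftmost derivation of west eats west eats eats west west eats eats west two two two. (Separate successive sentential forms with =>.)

S => west eats X => west eats west S two => west eats west eats eats X two => west eats west eats eats west S two two => west eats west eats eats west west eats X two two => west eats west eats eats west west eats eats west two two two

S => west eats X   [S -> west eats X]
west eats X => west eats west S two   [X -> west S two]
west eats west S two => west eats west eats eats X two   [S -> eats eats X]
west eats west eats eats X two => west eats west eats eats west S two two   [X -> west S two]
west eats west eats eats west S two two => west eats west eats eats west west eats X two two   [S -> west eats X]
west eats west eats eats west west eats X two two => west eats west eats eats west west eats eats west two two two   [X -> eats west two]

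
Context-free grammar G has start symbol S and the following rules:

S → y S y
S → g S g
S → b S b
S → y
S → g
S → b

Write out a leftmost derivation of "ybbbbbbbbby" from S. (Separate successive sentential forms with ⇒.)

S ⇒ ySy   [S → y S y]
ySy ⇒ ybSby   [S → b S b]
ybSby ⇒ ybbSbby   [S → b S b]
ybbSbby ⇒ ybbbSbbby   [S → b S b]
ybbbSbbby ⇒ ybbbbSbbbby   [S → b S b]
ybbbbSbbbby ⇒ ybbbbbbbbby   [S → b]

S⇒ySy⇒ybSby⇒ybbSbby⇒ybbbSbbby⇒ybbbbSbbbby⇒ybbbbbbbbby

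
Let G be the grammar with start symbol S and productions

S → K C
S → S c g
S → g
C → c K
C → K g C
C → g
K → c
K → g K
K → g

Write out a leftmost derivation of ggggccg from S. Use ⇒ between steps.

S ⇒ KC ⇒ gKC ⇒ ggKC ⇒ gggKC ⇒ ggggKC ⇒ ggggcC ⇒ ggggccK ⇒ ggggccg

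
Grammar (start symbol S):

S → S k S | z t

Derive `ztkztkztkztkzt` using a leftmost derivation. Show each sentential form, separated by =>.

S => SkS => SkSkS => SkSkSkS => SkSkSkSkS => ztkSkSkSkS => ztkztkSkSkS => ztkztkztkSkS => ztkztkztkztkS => ztkztkztkztkzt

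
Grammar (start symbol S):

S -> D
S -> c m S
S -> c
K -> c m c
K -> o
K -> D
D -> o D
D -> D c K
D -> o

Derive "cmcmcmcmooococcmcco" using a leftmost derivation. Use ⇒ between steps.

S⇒cmS⇒cmcmS⇒cmcmcmS⇒cmcmcmcmS⇒cmcmcmcmD⇒cmcmcmcmoD⇒cmcmcmcmoDcK⇒cmcmcmcmoDcKcK⇒cmcmcmcmooDcKcK⇒cmcmcmcmooDcKcKcK⇒cmcmcmcmooocKcKcK⇒cmcmcmcmooococKcK⇒cmcmcmcmooococcmccK⇒cmcmcmcmooococcmcco

S ⇒ cmS   [S -> c m S]
cmS ⇒ cmcmS   [S -> c m S]
cmcmS ⇒ cmcmcmS   [S -> c m S]
cmcmcmS ⇒ cmcmcmcmS   [S -> c m S]
cmcmcmcmS ⇒ cmcmcmcmD   [S -> D]
cmcmcmcmD ⇒ cmcmcmcmoD   [D -> o D]
cmcmcmcmoD ⇒ cmcmcmcmoDcK   [D -> D c K]
cmcmcmcmoDcK ⇒ cmcmcmcmoDcKcK   [D -> D c K]
cmcmcmcmoDcKcK ⇒ cmcmcmcmooDcKcK   [D -> o D]
cmcmcmcmooDcKcK ⇒ cmcmcmcmooDcKcKcK   [D -> D c K]
cmcmcmcmooDcKcKcK ⇒ cmcmcmcmooocKcKcK   [D -> o]
cmcmcmcmooocKcKcK ⇒ cmcmcmcmooococKcK   [K -> o]
cmcmcmcmooococKcK ⇒ cmcmcmcmooococcmccK   [K -> c m c]
cmcmcmcmooococcmccK ⇒ cmcmcmcmooococcmcco   [K -> o]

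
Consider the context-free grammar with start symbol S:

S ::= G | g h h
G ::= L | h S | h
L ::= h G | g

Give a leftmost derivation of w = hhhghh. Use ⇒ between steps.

S ⇒ G ⇒ L ⇒ hG ⇒ hL ⇒ hhG ⇒ hhhS ⇒ hhhghh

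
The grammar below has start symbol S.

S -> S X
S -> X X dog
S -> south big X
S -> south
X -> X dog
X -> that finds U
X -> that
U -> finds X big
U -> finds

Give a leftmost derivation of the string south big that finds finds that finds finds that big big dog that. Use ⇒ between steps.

S ⇒ S X ⇒ south big X X ⇒ south big X dog X ⇒ south big that finds U dog X ⇒ south big that finds finds X big dog X ⇒ south big that finds finds that finds U big dog X ⇒ south big that finds finds that finds finds X big big dog X ⇒ south big that finds finds that finds finds that big big dog X ⇒ south big that finds finds that finds finds that big big dog that

S ⇒ S X   [S -> S X]
S X ⇒ south big X X   [S -> south big X]
south big X X ⇒ south big X dog X   [X -> X dog]
south big X dog X ⇒ south big that finds U dog X   [X -> that finds U]
south big that finds U dog X ⇒ south big that finds finds X big dog X   [U -> finds X big]
south big that finds finds X big dog X ⇒ south big that finds finds that finds U big dog X   [X -> that finds U]
south big that finds finds that finds U big dog X ⇒ south big that finds finds that finds finds X big big dog X   [U -> finds X big]
south big that finds finds that finds finds X big big dog X ⇒ south big that finds finds that finds finds that big big dog X   [X -> that]
south big that finds finds that finds finds that big big dog X ⇒ south big that finds finds that finds finds that big big dog that   [X -> that]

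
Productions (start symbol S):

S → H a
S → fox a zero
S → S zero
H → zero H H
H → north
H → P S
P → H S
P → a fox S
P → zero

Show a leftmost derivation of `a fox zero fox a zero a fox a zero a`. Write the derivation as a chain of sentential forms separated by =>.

S => H a => P S a => a fox S S a => a fox H a S a => a fox P S a S a => a fox zero S a S a => a fox zero fox a zero a S a => a fox zero fox a zero a fox a zero a

S => H a   [S → H a]
H a => P S a   [H → P S]
P S a => a fox S S a   [P → a fox S]
a fox S S a => a fox H a S a   [S → H a]
a fox H a S a => a fox P S a S a   [H → P S]
a fox P S a S a => a fox zero S a S a   [P → zero]
a fox zero S a S a => a fox zero fox a zero a S a   [S → fox a zero]
a fox zero fox a zero a S a => a fox zero fox a zero a fox a zero a   [S → fox a zero]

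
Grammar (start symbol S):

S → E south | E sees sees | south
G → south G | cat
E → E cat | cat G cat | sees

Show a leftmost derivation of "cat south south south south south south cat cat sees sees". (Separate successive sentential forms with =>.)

S => E sees sees => cat G cat sees sees => cat south G cat sees sees => cat south south G cat sees sees => cat south south south G cat sees sees => cat south south south south G cat sees sees => cat south south south south south G cat sees sees => cat south south south south south south G cat sees sees => cat south south south south south south cat cat sees sees

S => E sees sees   [S → E sees sees]
E sees sees => cat G cat sees sees   [E → cat G cat]
cat G cat sees sees => cat south G cat sees sees   [G → south G]
cat south G cat sees sees => cat south south G cat sees sees   [G → south G]
cat south south G cat sees sees => cat south south south G cat sees sees   [G → south G]
cat south south south G cat sees sees => cat south south south south G cat sees sees   [G → south G]
cat south south south south G cat sees sees => cat south south south south south G cat sees sees   [G → south G]
cat south south south south south G cat sees sees => cat south south south south south south G cat sees sees   [G → south G]
cat south south south south south south G cat sees sees => cat south south south south south south cat cat sees sees   [G → cat]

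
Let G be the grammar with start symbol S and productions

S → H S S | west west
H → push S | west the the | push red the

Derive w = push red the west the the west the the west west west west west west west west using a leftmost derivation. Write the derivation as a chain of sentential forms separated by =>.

S => H S S => push red the S S => push red the H S S S => push red the west the the S S S => push red the west the the H S S S S => push red the west the the west the the S S S S => push red the west the the west the the west west S S S => push red the west the the west the the west west west west S S => push red the west the the west the the west west west west west west S => push red the west the the west the the west west west west west west west west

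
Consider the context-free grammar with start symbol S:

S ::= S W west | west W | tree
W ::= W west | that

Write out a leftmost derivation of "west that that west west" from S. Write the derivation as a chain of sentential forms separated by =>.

S => S W west   [S ::= S W west]
S W west => west W W west   [S ::= west W]
west W W west => west that W west   [W ::= that]
west that W west => west that W west west   [W ::= W west]
west that W west west => west that that west west   [W ::= that]

S => S W west => west W W west => west that W west => west that W west west => west that that west west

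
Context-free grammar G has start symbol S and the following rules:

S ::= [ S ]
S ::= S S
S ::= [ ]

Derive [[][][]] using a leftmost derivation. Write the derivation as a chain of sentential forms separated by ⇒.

S ⇒ [S] ⇒ [SS] ⇒ [[]S] ⇒ [[]SS] ⇒ [[][]S] ⇒ [[][][]]

S ⇒ [S]   [S ::= [ S ]]
[S] ⇒ [SS]   [S ::= S S]
[SS] ⇒ [[]S]   [S ::= [ ]]
[[]S] ⇒ [[]SS]   [S ::= S S]
[[]SS] ⇒ [[][]S]   [S ::= [ ]]
[[][]S] ⇒ [[][][]]   [S ::= [ ]]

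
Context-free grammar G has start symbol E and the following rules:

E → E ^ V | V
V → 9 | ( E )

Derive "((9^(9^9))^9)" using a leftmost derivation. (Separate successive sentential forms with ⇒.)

E⇒V⇒(E)⇒(E^V)⇒(V^V)⇒((E)^V)⇒((E^V)^V)⇒((V^V)^V)⇒((9^V)^V)⇒((9^(E))^V)⇒((9^(E^V))^V)⇒((9^(V^V))^V)⇒((9^(9^V))^V)⇒((9^(9^9))^V)⇒((9^(9^9))^9)

E ⇒ V   [E → V]
V ⇒ (E)   [V → ( E )]
(E) ⇒ (E^V)   [E → E ^ V]
(E^V) ⇒ (V^V)   [E → V]
(V^V) ⇒ ((E)^V)   [V → ( E )]
((E)^V) ⇒ ((E^V)^V)   [E → E ^ V]
((E^V)^V) ⇒ ((V^V)^V)   [E → V]
((V^V)^V) ⇒ ((9^V)^V)   [V → 9]
((9^V)^V) ⇒ ((9^(E))^V)   [V → ( E )]
((9^(E))^V) ⇒ ((9^(E^V))^V)   [E → E ^ V]
((9^(E^V))^V) ⇒ ((9^(V^V))^V)   [E → V]
((9^(V^V))^V) ⇒ ((9^(9^V))^V)   [V → 9]
((9^(9^V))^V) ⇒ ((9^(9^9))^V)   [V → 9]
((9^(9^9))^V) ⇒ ((9^(9^9))^9)   [V → 9]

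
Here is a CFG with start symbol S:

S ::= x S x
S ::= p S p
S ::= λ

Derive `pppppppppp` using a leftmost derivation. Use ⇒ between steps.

S ⇒ pSp ⇒ ppSpp ⇒ pppSppp ⇒ ppppSpppp ⇒ pppppSppppp ⇒ pppppppppp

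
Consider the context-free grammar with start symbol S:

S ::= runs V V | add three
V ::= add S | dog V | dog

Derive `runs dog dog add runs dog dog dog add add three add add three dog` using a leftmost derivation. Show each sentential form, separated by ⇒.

S ⇒ runs V V ⇒ runs dog V V ⇒ runs dog dog V V ⇒ runs dog dog add S V ⇒ runs dog dog add runs V V V ⇒ runs dog dog add runs dog V V V ⇒ runs dog dog add runs dog dog V V V ⇒ runs dog dog add runs dog dog dog V V V ⇒ runs dog dog add runs dog dog dog add S V V ⇒ runs dog dog add runs dog dog dog add add three V V ⇒ runs dog dog add runs dog dog dog add add three add S V ⇒ runs dog dog add runs dog dog dog add add three add add three V ⇒ runs dog dog add runs dog dog dog add add three add add three dog

S ⇒ runs V V   [S ::= runs V V]
runs V V ⇒ runs dog V V   [V ::= dog V]
runs dog V V ⇒ runs dog dog V V   [V ::= dog V]
runs dog dog V V ⇒ runs dog dog add S V   [V ::= add S]
runs dog dog add S V ⇒ runs dog dog add runs V V V   [S ::= runs V V]
runs dog dog add runs V V V ⇒ runs dog dog add runs dog V V V   [V ::= dog V]
runs dog dog add runs dog V V V ⇒ runs dog dog add runs dog dog V V V   [V ::= dog V]
runs dog dog add runs dog dog V V V ⇒ runs dog dog add runs dog dog dog V V V   [V ::= dog V]
runs dog dog add runs dog dog dog V V V ⇒ runs dog dog add runs dog dog dog add S V V   [V ::= add S]
runs dog dog add runs dog dog dog add S V V ⇒ runs dog dog add runs dog dog dog add add three V V   [S ::= add three]
runs dog dog add runs dog dog dog add add three V V ⇒ runs dog dog add runs dog dog dog add add three add S V   [V ::= add S]
runs dog dog add runs dog dog dog add add three add S V ⇒ runs dog dog add runs dog dog dog add add three add add three V   [S ::= add three]
runs dog dog add runs dog dog dog add add three add add three V ⇒ runs dog dog add runs dog dog dog add add three add add three dog   [V ::= dog]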